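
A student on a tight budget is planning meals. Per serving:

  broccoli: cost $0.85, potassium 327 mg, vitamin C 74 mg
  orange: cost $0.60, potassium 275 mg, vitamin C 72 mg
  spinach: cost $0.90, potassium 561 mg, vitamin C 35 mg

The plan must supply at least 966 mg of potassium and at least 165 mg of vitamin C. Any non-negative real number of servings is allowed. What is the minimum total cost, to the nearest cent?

$1.85

The cheapest plan sits at a corner of the feasible region — with two constraints it uses at most two foods.
broccoli only: max(966/327, 165/74) = 2.954 servings → $2.51.
orange only: max(966/275, 165/72) = 3.513 servings → $2.11.
spinach only: max(966/561, 165/35) = 4.714 servings → $4.24.
broccoli + orange: intersection lies outside the first quadrant.
broccoli + spinach with both tight: 1.954 servings and 0.583 servings → $2.19.
orange + spinach with both tight: 1.91 servings and 0.7858 servings → $1.85.
The minimum over all feasible corners is $1.85.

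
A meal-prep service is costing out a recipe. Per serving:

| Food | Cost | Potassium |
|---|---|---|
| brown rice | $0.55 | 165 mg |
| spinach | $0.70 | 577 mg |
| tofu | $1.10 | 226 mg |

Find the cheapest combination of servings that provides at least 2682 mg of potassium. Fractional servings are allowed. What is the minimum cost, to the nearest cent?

Cost per mg of potassium: spinach $0.0012, brown rice $0.0033, tofu $0.0049.
With no serving limits, use only spinach: 2682 mg / 577 mg = 4.648 servings × $0.70 = $3.25.

$3.25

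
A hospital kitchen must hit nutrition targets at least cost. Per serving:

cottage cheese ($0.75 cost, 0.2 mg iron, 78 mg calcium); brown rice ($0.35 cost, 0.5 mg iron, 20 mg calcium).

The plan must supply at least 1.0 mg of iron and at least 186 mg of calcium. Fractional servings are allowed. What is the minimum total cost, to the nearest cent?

At the optimum either one food covers both requirements or two foods hit both targets exactly; no other combination can be cheaper.
cottage cheese only: max(1.0/0.2, 186/78) = 5 servings → $3.75.
brown rice only: max(1.0/0.5, 186/20) = 9.3 servings → $3.25.
cottage cheese + brown rice with both tight: 2.086 servings and 1.166 servings → $1.97.
Cheapest feasible corner: $1.97.

$1.97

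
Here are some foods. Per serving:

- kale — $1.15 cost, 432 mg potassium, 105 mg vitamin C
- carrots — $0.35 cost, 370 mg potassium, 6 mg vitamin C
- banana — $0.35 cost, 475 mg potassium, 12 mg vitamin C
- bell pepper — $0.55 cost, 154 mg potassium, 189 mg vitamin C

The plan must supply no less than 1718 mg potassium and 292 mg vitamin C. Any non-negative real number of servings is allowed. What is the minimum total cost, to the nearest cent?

$1.85

A basic optimal solution has at most two foods positive. Try each food alone and each pair with both targets met exactly.
kale only: max(1718/432, 292/105) = 3.977 servings → $4.57.
carrots only: max(1718/370, 292/6) = 48.67 servings → $17.03.
banana only: max(1718/475, 292/12) = 24.33 servings → $8.52.
bell pepper only: max(1718/154, 292/189) = 11.16 servings → $6.14.
kale + carrots with both tight: 2.695 servings and 1.496 servings → $3.62.
kale + banana with both tight: 2.642 servings and 1.214 servings → $3.46.
kale + bell pepper: intersection lies outside the first quadrant.
carrots + banana: intersection lies outside the first quadrant.
carrots + bell pepper with both tight: 4.054 servings and 1.416 servings → $2.20.
banana + bell pepper with both tight: 3.181 servings and 1.343 servings → $1.85.
Cheapest feasible corner: $1.85.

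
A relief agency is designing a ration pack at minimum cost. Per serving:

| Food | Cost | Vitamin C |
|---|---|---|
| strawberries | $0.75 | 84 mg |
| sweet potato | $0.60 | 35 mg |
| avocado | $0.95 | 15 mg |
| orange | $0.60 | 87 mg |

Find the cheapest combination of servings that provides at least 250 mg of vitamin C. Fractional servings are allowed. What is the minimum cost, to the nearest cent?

Cost per mg of vitamin C: orange $0.0069, strawberries $0.0089, sweet potato $0.0171, avocado $0.0633.
With no serving limits, use only orange: 250 mg / 87 mg = 2.874 servings × $0.60 = $1.72.

$1.72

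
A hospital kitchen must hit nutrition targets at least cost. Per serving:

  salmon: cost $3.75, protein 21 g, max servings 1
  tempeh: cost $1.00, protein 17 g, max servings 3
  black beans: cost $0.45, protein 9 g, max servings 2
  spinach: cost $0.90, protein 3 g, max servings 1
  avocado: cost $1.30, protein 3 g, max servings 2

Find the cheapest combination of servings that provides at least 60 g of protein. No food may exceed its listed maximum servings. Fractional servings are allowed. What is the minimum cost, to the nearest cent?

Cost per g of protein: black beans $0.0500, tempeh $0.0588, salmon $0.1786, spinach $0.3000, avocado $0.4333.
Take 2 servings of black beans: +18.0 g protein for $0.90 (total $0.90, still need 42.0 g).
Take 2.471 servings of tempeh: +42.0 g protein for $2.47 (total $3.37, still need 0.0 g).
Greedy by cheapest-per-g is optimal for a single linear constraint, so the minimum cost is $3.37.

$3.37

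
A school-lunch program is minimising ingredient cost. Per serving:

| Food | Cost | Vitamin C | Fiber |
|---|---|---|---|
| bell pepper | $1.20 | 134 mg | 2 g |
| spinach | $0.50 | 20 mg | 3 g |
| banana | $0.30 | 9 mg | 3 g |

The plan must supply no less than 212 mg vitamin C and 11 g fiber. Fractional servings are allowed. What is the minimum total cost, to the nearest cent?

An LP optimum is at a vertex; with two nutrient constraints at most two foods are used. Check each candidate.
bell pepper only: max(212/134, 11/2) = 5.5 servings → $6.60.
spinach only: max(212/20, 11/3) = 10.6 servings → $5.30.
banana only: max(212/9, 11/3) = 23.56 servings → $7.07.
bell pepper + spinach with both tight: 1.149 servings and 2.901 servings → $2.83.
bell pepper + banana with both tight: 1.398 servings and 2.734 servings → $2.50.
spinach + banana: intersection lies outside the first quadrant.
So the least-cost plan costs $2.50.

$2.50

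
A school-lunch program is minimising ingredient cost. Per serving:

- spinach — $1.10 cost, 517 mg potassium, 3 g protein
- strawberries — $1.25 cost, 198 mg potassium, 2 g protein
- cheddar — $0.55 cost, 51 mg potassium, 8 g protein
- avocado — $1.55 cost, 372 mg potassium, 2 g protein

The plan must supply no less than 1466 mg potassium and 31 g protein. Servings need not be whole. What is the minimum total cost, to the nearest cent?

For a min-cost LP with two ≥-constraints, a basic feasible solution has at most two positive variables.
spinach only: max(1466/517, 31/3) = 10.33 servings → $11.37.
strawberries only: max(1466/198, 31/2) = 15.5 servings → $19.38.
cheddar only: max(1466/51, 31/8) = 28.75 servings → $15.81.
avocado only: max(1466/372, 31/2) = 15.5 servings → $24.02.
spinach + strawberries with both targets exact would need a negative amount; discard.
spinach + cheddar with both tight: 2.548 servings and 2.92 servings → $4.41.
spinach + avocado: the both-tight solution has a negative serving — not a feasible corner.
strawberries + cheddar with both tight: 6.847 servings and 2.163 servings → $9.75.
strawberries + avocado: the both-tight solution has a negative serving — not a feasible corner.
cheddar + avocado with both tight: 2.992 servings and 3.531 servings → $7.12.
The minimum over all feasible corners is $4.41.

$4.41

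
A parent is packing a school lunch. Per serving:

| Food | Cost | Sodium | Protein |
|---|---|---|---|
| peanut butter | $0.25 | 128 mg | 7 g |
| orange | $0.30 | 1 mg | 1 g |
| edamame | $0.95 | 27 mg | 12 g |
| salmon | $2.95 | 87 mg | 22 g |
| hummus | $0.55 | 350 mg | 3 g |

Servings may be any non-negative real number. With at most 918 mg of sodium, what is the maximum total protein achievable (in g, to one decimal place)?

918.0 g

Protein per mg sodium: orange 1, edamame 0.4444, salmon 0.2529, peanut butter 0.05469, hummus 0.008571.
With no serving limits, spend the whole sodium allowance on orange: 918 mg / 1 mg × 1 g = 918.0 g.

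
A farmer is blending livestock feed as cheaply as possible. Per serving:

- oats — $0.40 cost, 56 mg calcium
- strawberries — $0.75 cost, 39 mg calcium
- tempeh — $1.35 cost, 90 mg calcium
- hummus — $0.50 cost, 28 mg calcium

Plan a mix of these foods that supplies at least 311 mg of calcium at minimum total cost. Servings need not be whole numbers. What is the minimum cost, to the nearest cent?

$2.22

Cost per mg of calcium: oats $0.0071, tempeh $0.0150, hummus $0.0179, strawberries $0.0192.
With no serving limits, use only oats: 311 mg / 56 mg = 5.554 servings × $0.40 = $2.22.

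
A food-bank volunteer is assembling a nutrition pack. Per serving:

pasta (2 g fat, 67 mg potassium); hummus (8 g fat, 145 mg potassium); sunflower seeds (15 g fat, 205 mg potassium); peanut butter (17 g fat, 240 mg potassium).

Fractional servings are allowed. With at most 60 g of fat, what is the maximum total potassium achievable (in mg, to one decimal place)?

Potassium per g fat: pasta 33.5, hummus 18.12, peanut butter 14.12, sunflower seeds 13.67.
With no serving limits, spend the whole fat allowance on pasta: 60 g / 2 g × 67 mg = 2010.0 mg.

2010.0 mg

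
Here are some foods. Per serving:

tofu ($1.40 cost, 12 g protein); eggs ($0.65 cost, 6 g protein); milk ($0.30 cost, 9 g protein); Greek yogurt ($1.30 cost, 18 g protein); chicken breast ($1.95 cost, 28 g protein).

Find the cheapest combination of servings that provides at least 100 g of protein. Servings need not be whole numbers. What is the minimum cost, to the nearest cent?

$3.33

Cost per g of protein: milk $0.0333, chicken breast $0.0696, Greek yogurt $0.0722, eggs $0.1083, tofu $0.1167.
With no serving limits, use only milk: 100 g / 9 g = 11.11 servings × $0.30 = $3.33.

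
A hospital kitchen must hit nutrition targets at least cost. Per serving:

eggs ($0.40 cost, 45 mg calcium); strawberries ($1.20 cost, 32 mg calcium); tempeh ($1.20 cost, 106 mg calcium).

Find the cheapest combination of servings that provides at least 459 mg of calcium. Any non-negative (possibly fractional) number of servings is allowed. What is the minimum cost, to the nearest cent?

$4.08

Cost per mg of calcium: eggs $0.0089, tempeh $0.0113, strawberries $0.0375.
With no serving limits, use only eggs: 459 mg / 45 mg = 10.2 servings × $0.40 = $4.08.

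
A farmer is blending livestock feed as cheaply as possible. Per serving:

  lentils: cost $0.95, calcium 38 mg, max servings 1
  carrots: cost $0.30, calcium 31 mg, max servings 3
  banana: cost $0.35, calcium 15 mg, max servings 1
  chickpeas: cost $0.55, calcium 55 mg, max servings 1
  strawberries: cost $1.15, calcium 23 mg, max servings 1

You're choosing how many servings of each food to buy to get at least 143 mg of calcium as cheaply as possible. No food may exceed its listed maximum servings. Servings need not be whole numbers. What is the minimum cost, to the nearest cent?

Cost per mg of calcium: carrots $0.0097, chickpeas $0.0100, banana $0.0233, lentils $0.0250, strawberries $0.0500.
Take 3 servings of carrots: +93.0 mg calcium for $0.90 (total $0.90, still need 50.0 mg).
Take 0.9091 servings of chickpeas: +50.0 mg calcium for $0.50 (total $1.40, still need 0.0 mg).
Filling from the cheapest source first is optimal under one linear minimum: $1.40.

$1.40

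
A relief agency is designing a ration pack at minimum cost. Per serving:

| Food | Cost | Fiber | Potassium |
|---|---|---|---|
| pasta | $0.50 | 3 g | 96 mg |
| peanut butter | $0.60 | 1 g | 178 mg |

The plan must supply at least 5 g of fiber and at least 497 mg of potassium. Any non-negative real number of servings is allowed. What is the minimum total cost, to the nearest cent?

Compare the cost at each extreme point of the feasible region.
pasta only: max(5/3, 497/96) = 5.177 servings → $2.59.
peanut butter only: max(5/1, 497/178) = 5 servings → $3.00.
pasta + peanut butter with both tight: 0.8973 servings and 2.308 servings → $1.83.
The minimum over all feasible corners is $1.83.

$1.83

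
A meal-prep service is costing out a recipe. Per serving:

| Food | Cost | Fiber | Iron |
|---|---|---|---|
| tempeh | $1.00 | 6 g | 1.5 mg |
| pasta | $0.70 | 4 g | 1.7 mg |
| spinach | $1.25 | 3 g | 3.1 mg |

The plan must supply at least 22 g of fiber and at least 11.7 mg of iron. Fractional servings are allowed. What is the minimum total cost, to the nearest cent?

$4.78

This is a tiny linear program; its minimum lies at a vertex of the feasible set. List the vertices and price them.
tempeh only: max(22/6, 11.7/1.5) = 7.8 servings → $7.80.
pasta only: max(22/4, 11.7/1.7) = 6.882 servings → $4.82.
spinach only: max(22/3, 11.7/3.1) = 7.333 servings → $9.17.
tempeh + pasta: intersection lies outside the first quadrant.
tempeh + spinach with both tight: 2.348 servings and 2.638 servings → $5.65.
pasta + spinach with both tight: 4.534 servings and 1.288 servings → $4.78.
Cheapest feasible corner: $4.78.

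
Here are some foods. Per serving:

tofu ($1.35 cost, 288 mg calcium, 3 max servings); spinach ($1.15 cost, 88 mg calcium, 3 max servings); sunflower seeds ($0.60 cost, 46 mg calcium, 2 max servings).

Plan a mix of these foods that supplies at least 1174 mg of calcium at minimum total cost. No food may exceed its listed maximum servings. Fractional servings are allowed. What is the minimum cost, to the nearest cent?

$8.10

Cost per mg of calcium: tofu $0.0047, sunflower seeds $0.0130, spinach $0.0131.
Take 3 servings of tofu: +864.0 mg calcium for $4.05 (total $4.05, still need 310.0 mg).
Take 2 servings of sunflower seeds: +92.0 mg calcium for $1.20 (total $5.25, still need 218.0 mg).
Take 2.477 servings of spinach: +218.0 mg calcium for $2.85 (total $8.10, still need 0.0 mg).
Filling from the cheapest source first is optimal under one linear minimum: $8.10.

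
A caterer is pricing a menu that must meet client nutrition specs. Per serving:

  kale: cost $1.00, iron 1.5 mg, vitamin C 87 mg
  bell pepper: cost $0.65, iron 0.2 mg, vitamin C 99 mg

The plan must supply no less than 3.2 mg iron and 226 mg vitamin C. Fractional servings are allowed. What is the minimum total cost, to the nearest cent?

A basic optimal solution has at most two foods positive. Try each food alone and each pair with both targets met exactly.
kale only: max(3.2/1.5, 226/87) = 2.598 servings → $2.60.
bell pepper only: max(3.2/0.2, 226/99) = 16 servings → $10.40.
kale + bell pepper with both tight: 2.072 servings and 0.4622 servings → $2.37.
The minimum over all feasible corners is $2.37.

$2.37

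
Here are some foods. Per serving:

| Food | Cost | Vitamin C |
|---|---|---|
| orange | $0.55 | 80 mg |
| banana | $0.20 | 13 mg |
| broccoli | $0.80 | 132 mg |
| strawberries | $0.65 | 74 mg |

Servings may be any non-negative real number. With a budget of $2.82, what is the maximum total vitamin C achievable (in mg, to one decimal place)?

465.3 mg

Vitamin C per dollar: broccoli 165, orange 145.5, strawberries 113.8, banana 65.
With no serving limits, spend the whole cost allowance on broccoli: $2.82 / $0.80 × 132 mg = 465.3 mg.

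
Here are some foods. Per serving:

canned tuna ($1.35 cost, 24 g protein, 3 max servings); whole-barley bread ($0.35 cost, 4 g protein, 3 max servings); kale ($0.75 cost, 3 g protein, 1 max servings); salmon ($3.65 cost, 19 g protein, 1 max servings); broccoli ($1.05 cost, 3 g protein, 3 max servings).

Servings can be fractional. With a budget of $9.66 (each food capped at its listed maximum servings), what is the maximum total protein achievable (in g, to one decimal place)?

Protein per dollar: canned tuna 17.78, whole-barley bread 11.43, salmon 5.205, kale 4, broccoli 2.857.
Take 3 servings of canned tuna: spends $4.05, +72.0 g protein (running total 72.0 g).
Take 3 servings of whole-barley bread: spends $1.05, +12.0 g protein (running total 84.0 g).
Take 1 serving of salmon: spends $3.65, +19.0 g protein (running total 103.0 g).
Take 1 serving of kale: spends $0.75, +3.0 g protein (running total 106.0 g).
Take 0.1524 servings of broccoli: spends $0.16, +0.5 g protein (running total 106.5 g).
Greedy by best ratio exhausts the cost allowance optimally: 106.5 g.

106.5 g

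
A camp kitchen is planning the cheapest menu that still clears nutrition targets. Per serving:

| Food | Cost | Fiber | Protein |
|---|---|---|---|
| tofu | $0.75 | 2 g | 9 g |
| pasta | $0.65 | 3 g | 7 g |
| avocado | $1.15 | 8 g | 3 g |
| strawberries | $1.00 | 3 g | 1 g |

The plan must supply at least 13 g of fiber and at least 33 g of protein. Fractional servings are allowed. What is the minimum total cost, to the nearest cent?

$3.01

Two binding constraints pin down two serving amounts, so the optimal mix uses at most two foods. The candidates are each food alone (scaled to the tighter of fiber/protein) and each pair with both constraints tight.
tofu only: max(13/2, 33/9) = 6.5 servings → $4.88.
pasta only: max(13/3, 33/7) = 4.714 servings → $3.06.
avocado only: max(13/8, 33/3) = 11 servings → $12.65.
strawberries only: max(13/3, 33/1) = 33 servings → $33.00.
tofu + pasta with both tight: 0.6154 servings and 3.923 servings → $3.01.
tofu + avocado with both tight: 3.409 servings and 0.7727 servings → $3.45.
tofu + strawberries with both tight: 3.44 servings and 2.04 servings → $4.62.
pasta + avocado: the both-tight solution has a negative serving — not a feasible corner.
pasta + strawberries: the both-tight solution has a negative serving — not a feasible corner.
avocado + strawberries: the both-tight solution has a negative serving — not a feasible corner.
So the least-cost plan costs $3.01.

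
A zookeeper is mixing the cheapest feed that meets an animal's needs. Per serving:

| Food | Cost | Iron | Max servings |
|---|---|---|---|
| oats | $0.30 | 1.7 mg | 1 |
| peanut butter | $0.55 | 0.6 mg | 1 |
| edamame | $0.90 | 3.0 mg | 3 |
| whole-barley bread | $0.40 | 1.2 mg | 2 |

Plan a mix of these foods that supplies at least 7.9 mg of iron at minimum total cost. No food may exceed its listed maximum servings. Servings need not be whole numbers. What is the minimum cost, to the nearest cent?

Cost per mg of iron: oats $0.1765, edamame $0.3000, whole-barley bread $0.3333, peanut butter $0.9167.
Take 1 serving of oats: +1.7 mg iron for $0.30 (total $0.30, still need 6.2 mg).
Take 2.067 servings of edamame: +6.2 mg iron for $1.86 (total $2.16, still need 0.0 mg).
Filling from the cheapest source first is optimal under one linear minimum: $2.16.

$2.16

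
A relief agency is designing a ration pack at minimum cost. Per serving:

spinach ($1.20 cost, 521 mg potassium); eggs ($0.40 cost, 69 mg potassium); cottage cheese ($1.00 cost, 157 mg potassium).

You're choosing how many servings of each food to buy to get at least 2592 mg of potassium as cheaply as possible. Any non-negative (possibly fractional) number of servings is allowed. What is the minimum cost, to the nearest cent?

$5.97

Cost per mg of potassium: spinach $0.0023, eggs $0.0058, cottage cheese $0.0064.
With no serving limits, use only spinach: 2592 mg / 521 mg = 4.975 servings × $1.20 = $5.97.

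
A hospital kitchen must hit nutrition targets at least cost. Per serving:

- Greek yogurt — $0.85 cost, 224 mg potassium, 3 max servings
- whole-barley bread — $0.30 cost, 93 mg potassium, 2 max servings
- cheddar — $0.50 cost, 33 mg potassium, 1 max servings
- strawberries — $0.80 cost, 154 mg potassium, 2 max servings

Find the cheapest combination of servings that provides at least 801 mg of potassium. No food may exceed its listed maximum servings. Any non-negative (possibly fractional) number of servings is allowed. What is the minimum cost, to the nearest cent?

$2.93

Cost per mg of potassium: whole-barley bread $0.0032, Greek yogurt $0.0038, strawberries $0.0052, cheddar $0.0152.
Take 2 servings of whole-barley bread: +186.0 mg potassium for $0.60 (total $0.60, still need 615.0 mg).
Take 2.746 servings of Greek yogurt: +615.0 mg potassium for $2.33 (total $2.93, still need 0.0 mg).
Greedy by cheapest-per-mg is optimal for a single linear constraint, so the minimum cost is $2.93.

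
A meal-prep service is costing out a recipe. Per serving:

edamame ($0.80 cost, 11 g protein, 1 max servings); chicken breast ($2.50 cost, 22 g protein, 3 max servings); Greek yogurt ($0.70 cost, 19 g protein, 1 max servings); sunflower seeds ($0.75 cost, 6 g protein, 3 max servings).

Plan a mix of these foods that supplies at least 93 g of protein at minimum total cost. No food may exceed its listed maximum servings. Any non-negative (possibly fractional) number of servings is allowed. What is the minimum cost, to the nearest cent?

$8.66

Cost per g of protein: Greek yogurt $0.0368, edamame $0.0727, chicken breast $0.1136, sunflower seeds $0.1250.
Take 1 serving of Greek yogurt: +19.0 g protein for $0.70 (total $0.70, still need 74.0 g).
Take 1 serving of edamame: +11.0 g protein for $0.80 (total $1.50, still need 63.0 g).
Take 2.864 servings of chicken breast: +63.0 g protein for $7.16 (total $8.66, still need 0.0 g).
Filling from the cheapest source first is optimal under one linear minimum: $8.66.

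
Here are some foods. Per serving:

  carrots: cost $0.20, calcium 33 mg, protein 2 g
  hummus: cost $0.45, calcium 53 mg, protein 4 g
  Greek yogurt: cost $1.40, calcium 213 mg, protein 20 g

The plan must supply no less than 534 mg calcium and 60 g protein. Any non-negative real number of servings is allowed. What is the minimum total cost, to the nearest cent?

$4.20

The cheapest plan sits at a corner of the feasible region — with two constraints it uses at most two foods.
carrots only: max(534/33, 60/2) = 30 servings → $6.00.
hummus only: max(534/53, 60/4) = 15 servings → $6.75.
Greek yogurt only: max(534/213, 60/20) = 3 servings → $4.20.
carrots + hummus: the both-tight solution has a negative serving — not a feasible corner.
carrots + Greek yogurt with both targets exact would need a negative amount; discard.
hummus + Greek yogurt: the both-tight solution has a negative serving — not a feasible corner.
The minimum over all feasible corners is $4.20.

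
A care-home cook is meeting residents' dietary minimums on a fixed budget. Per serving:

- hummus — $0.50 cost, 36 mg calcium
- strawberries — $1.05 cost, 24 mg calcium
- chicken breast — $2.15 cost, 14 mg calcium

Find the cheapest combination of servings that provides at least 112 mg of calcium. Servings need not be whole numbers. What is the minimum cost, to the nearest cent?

Cost per mg of calcium: hummus $0.0139, strawberries $0.0437, chicken breast $0.1536.
With no serving limits, use only hummus: 112 mg / 36 mg = 3.111 servings × $0.50 = $1.56.

$1.56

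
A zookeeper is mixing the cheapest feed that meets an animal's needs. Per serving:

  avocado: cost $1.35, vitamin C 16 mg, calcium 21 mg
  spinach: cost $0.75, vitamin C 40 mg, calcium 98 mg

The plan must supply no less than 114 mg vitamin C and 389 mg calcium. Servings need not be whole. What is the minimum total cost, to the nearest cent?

$2.98

A basic optimal solution has at most two foods positive. Try each food alone and each pair with both targets met exactly.
avocado only: max(114/16, 389/21) = 18.52 servings → $25.01.
spinach only: max(114/40, 389/98) = 3.969 servings → $2.98.
avocado + spinach with both targets exact would need a negative amount; discard.
So the least-cost plan costs $2.98.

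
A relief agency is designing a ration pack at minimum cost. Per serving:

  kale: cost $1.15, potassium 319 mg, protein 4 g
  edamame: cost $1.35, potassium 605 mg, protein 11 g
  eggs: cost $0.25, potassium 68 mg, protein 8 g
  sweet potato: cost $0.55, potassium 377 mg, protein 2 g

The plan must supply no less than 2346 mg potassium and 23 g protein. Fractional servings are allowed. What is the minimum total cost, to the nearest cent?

With two linear requirements the optimum uses one or two foods; enumerate the corners.
kale only: max(2346/319, 23/4) = 7.354 servings → $8.46.
edamame only: max(2346/605, 23/11) = 3.878 servings → $5.23.
eggs only: max(2346/68, 23/8) = 34.5 servings → $8.62.
sweet potato only: max(2346/377, 23/2) = 11.5 servings → $6.33.
kale + edamame with both targets exact would need a negative amount; discard.
kale + eggs with both targets exact would need a negative amount; discard.
kale + sweet potato with both tight: 4.574 servings and 2.353 servings → $6.55.
edamame + eggs: intersection lies outside the first quadrant.
edamame + sweet potato with both tight: 1.355 servings and 4.049 servings → $4.06.
eggs + sweet potato with both tight: 1.382 servings and 5.974 servings → $3.63.
The minimum over all feasible corners is $3.63.

$3.63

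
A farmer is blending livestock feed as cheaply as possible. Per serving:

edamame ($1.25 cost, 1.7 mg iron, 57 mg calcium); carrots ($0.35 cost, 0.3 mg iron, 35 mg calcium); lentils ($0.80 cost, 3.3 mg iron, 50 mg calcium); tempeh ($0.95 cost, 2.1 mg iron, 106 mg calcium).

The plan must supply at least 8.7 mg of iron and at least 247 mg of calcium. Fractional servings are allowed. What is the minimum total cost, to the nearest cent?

Compare the cost at each extreme point of the feasible region.
edamame only: max(8.7/1.7, 247/57) = 5.118 servings → $6.40.
carrots only: max(8.7/0.3, 247/35) = 29 servings → $10.15.
lentils only: max(8.7/3.3, 247/50) = 4.94 servings → $3.95.
tempeh only: max(8.7/2.1, 247/106) = 4.143 servings → $3.94.
edamame + carrots: the both-tight solution has a negative serving — not a feasible corner.
edamame + lentils with both tight: 3.687 servings and 0.7371 servings → $5.20.
edamame + tempeh with both targets exact would need a negative amount; discard.
carrots + lentils with both tight: 3.782 servings and 2.293 servings → $3.16.
carrots + tempeh with both targets exact would need a negative amount; discard.
lentils + tempeh with both tight: 1.648 servings and 1.553 servings → $2.79.
Cheapest feasible corner: $2.79.

$2.79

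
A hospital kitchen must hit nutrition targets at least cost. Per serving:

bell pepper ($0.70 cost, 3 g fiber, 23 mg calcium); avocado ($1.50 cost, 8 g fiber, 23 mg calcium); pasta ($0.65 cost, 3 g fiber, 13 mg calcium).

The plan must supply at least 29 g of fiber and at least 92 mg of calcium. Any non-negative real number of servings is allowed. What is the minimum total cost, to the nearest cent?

$5.52

With two linear requirements the optimum uses one or two foods; enumerate the corners.
bell pepper only: max(29/3, 92/23) = 9.667 servings → $6.77.
avocado only: max(29/8, 92/23) = 4 servings → $6.00.
pasta only: max(29/3, 92/13) = 9.667 servings → $6.28.
bell pepper + avocado with both tight: 0.6 servings and 3.4 servings → $5.52.
bell pepper + pasta: the both-tight solution has a negative serving — not a feasible corner.
avocado + pasta with both tight: 2.886 servings and 1.971 servings → $5.61.
The minimum over all feasible corners is $5.52.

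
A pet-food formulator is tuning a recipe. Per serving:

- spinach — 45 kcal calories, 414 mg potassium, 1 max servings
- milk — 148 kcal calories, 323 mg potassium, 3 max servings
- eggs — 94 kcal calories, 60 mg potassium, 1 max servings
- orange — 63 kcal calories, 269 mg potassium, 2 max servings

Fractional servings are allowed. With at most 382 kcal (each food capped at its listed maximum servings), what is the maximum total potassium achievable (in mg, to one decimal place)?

1412.5 mg

Potassium per kcal: spinach 9.2, orange 4.27, milk 2.182, eggs 0.6383.
Take 1 serving of spinach: uses 45 kcal, +414.0 mg potassium (running total 414.0 mg).
Take 2 servings of orange: uses 126 kcal, +538.0 mg potassium (running total 952.0 mg).
Take 1.426 servings of milk: uses 211 kcal, +460.5 mg potassium (running total 1412.5 mg).
Filling greedily by potassium-per-kcal is optimal for one linear limit, giving 1412.5 mg.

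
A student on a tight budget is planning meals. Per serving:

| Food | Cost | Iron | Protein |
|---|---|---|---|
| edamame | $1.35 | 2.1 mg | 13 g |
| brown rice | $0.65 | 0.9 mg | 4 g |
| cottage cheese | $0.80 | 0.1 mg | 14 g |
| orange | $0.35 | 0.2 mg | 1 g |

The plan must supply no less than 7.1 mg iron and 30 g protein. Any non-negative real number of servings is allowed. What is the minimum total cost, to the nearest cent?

Compare the cost at each extreme point of the feasible region.
edamame only: max(7.1/2.1, 30/13) = 3.381 servings → $4.56.
brown rice only: max(7.1/0.9, 30/4) = 7.889 servings → $5.13.
cottage cheese only: max(7.1/0.1, 30/14) = 71 servings → $56.80.
orange only: max(7.1/0.2, 30/1) = 35.5 servings → $12.43.
edamame + brown rice: the both-tight solution has a negative serving — not a feasible corner.
edamame + cottage cheese with both targets exact would need a negative amount; discard.
edamame + orange: intersection lies outside the first quadrant.
brown rice + cottage cheese: the both-tight solution has a negative serving — not a feasible corner.
brown rice + orange with both targets exact would need a negative amount; discard.
cottage cheese + orange with both targets exact would need a negative amount; discard.
The minimum over all feasible corners is $4.56.

$4.56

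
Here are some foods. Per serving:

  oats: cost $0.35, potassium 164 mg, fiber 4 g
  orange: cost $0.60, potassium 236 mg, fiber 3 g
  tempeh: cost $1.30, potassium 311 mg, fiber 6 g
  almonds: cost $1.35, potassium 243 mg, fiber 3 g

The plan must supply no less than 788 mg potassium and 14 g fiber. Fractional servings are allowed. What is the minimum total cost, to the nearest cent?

$1.68

oats only: max(788/164, 14/4) = 4.805 servings → $1.68.
orange only: max(788/236, 14/3) = 4.667 servings → $2.80.
tempeh only: max(788/311, 14/6) = 2.534 servings → $3.29.
almonds only: max(788/243, 14/3) = 4.667 servings → $6.30.
oats + orange with both tight: 2.08 servings and 1.894 servings → $1.86.
oats + tempeh with both targets exact would need a negative amount; discard.
oats + almonds with both tight: 2.163 servings and 1.783 servings → $3.16.
orange + tempeh with both tight: 0.7743 servings and 1.946 servings → $2.99.
orange + almonds with both targets exact would need a negative amount; discard.
tempeh + almonds with both tight: 1.977 servings and 0.7124 servings → $3.53.
The minimum over all feasible corners is $1.68.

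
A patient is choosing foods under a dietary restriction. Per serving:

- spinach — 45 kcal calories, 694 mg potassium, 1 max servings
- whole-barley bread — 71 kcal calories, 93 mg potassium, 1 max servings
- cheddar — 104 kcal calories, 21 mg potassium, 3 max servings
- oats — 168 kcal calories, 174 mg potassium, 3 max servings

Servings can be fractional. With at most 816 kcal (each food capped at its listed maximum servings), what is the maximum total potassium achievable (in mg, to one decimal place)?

Potassium per kcal: spinach 15.42, whole-barley bread 1.31, oats 1.036, cheddar 0.2019.
Take 1 serving of spinach: uses 45 kcal, +694.0 mg potassium (running total 694.0 mg).
Take 1 serving of whole-barley bread: uses 71 kcal, +93.0 mg potassium (running total 787.0 mg).
Take 3 servings of oats: uses 504 kcal, +522.0 mg potassium (running total 1309.0 mg).
Take 1.885 servings of cheddar: uses 196 kcal, +39.6 mg potassium (running total 1348.6 mg).
Filling greedily by potassium-per-kcal is optimal for one linear limit, giving 1348.6 mg.

1348.6 mg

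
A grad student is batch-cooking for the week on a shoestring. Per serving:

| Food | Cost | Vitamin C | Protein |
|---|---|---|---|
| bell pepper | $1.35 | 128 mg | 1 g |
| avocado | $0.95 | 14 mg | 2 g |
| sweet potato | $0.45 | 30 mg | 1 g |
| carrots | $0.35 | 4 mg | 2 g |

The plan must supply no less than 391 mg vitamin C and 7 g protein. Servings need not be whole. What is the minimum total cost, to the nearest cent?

With two linear requirements the optimum uses one or two foods; enumerate the corners.
bell pepper only: max(391/128, 7/1) = 7 servings → $9.45.
avocado only: max(391/14, 7/2) = 27.93 servings → $26.53.
sweet potato only: max(391/30, 7/1) = 13.03 servings → $5.87.
carrots only: max(391/4, 7/2) = 97.75 servings → $34.21.
bell pepper + avocado with both tight: 2.826 servings and 2.087 servings → $5.80.
bell pepper + sweet potato with both tight: 1.847 servings and 5.153 servings → $4.81.
bell pepper + carrots with both tight: 2.992 servings and 2.004 servings → $4.74.
avocado + sweet potato: intersection lies outside the first quadrant.
avocado + carrots with both targets exact would need a negative amount; discard.
sweet potato + carrots with both targets exact would need a negative amount; discard.
So the least-cost plan costs $4.74.

$4.74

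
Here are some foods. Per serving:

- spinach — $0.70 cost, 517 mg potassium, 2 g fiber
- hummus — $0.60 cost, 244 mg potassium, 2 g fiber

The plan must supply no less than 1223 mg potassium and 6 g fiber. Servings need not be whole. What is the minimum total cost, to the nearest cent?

Check every corner: each single food scaled to meet both minima, and each pair solved so both constraints bind.
spinach only: max(1223/517, 6/2) = 3 servings → $2.10.
hummus only: max(1223/244, 6/2) = 5.012 servings → $3.01.
spinach + hummus with both tight: 1.799 servings and 1.201 servings → $1.98.
The minimum over all feasible corners is $1.98.

$1.98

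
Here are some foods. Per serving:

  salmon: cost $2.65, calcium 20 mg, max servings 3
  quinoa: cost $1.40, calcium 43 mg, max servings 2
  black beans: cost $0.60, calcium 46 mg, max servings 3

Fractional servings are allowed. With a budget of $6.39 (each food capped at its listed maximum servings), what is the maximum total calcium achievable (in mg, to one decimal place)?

Calcium per dollar: black beans 76.67, quinoa 30.71, salmon 7.547.
Take 3 servings of black beans: spends $1.80, +138.0 mg calcium (running total 138.0 mg).
Take 2 servings of quinoa: spends $2.80, +86.0 mg calcium (running total 224.0 mg).
Take 0.6755 servings of salmon: spends $1.79, +13.5 mg calcium (running total 237.5 mg).
Greedy by best ratio exhausts the cost allowance optimally: 237.5 mg.

237.5 mg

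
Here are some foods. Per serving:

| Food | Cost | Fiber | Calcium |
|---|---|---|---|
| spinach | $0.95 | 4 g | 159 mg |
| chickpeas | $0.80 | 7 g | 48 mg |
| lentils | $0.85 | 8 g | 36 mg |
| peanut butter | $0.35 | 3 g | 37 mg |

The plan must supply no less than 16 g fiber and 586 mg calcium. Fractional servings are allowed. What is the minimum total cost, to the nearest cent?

$3.58

spinach only: max(16/4, 586/159) = 4 servings → $3.80.
chickpeas only: max(16/7, 586/48) = 12.21 servings → $9.77.
lentils only: max(16/8, 586/36) = 16.28 servings → $13.84.
peanut butter only: max(16/3, 586/37) = 15.84 servings → $5.54.
spinach + chickpeas with both tight: 3.62 servings and 0.2172 servings → $3.61.
spinach + lentils with both tight: 3.645 servings and 0.1773 servings → $3.61.
spinach + peanut butter with both tight: 3.544 servings and 0.6079 servings → $3.58.
chickpeas + lentils: the both-tight solution has a negative serving — not a feasible corner.
chickpeas + peanut butter: intersection lies outside the first quadrant.
lentils + peanut butter: intersection lies outside the first quadrant.
Cheapest feasible corner: $3.58.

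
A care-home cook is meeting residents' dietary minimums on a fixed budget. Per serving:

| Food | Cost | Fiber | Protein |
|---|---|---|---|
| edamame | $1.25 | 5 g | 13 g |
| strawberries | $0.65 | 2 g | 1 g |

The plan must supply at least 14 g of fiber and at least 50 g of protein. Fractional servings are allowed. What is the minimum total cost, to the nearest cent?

$4.81

Two binding constraints pin down two serving amounts, so the optimal mix uses at most two foods. The candidates are each food alone (scaled to the tighter of fiber/protein) and each pair with both constraints tight.
edamame only: max(14/5, 50/13) = 3.846 servings → $4.81.
strawberries only: max(14/2, 50/1) = 50 servings → $32.50.
edamame + strawberries: the both-tight solution has a negative serving — not a feasible corner.
Cheapest feasible corner: $4.81.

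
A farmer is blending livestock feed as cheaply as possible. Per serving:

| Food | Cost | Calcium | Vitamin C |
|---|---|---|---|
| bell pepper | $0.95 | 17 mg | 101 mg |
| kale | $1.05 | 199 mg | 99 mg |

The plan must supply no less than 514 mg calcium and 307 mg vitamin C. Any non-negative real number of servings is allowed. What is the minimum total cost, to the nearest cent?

$3.19

With two linear requirements the optimum uses one or two foods; enumerate the corners.
bell pepper only: max(514/17, 307/101) = 30.24 servings → $28.72.
kale only: max(514/199, 307/99) = 3.101 servings → $3.26.
bell pepper + kale with both tight: 0.5542 servings and 2.536 servings → $3.19.
So the least-cost plan costs $3.19.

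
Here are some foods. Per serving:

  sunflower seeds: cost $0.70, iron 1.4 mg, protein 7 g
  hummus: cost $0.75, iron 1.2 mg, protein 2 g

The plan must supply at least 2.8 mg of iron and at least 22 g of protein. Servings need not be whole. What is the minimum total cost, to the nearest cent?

Two binding constraints pin down two serving amounts, so the optimal mix uses at most two foods. The candidates are each food alone (scaled to the tighter of iron/protein) and each pair with both constraints tight.
sunflower seeds only: max(2.8/1.4, 22/7) = 3.143 servings → $2.20.
hummus only: max(2.8/1.2, 22/2) = 11 servings → $8.25.
sunflower seeds + hummus with both targets exact would need a negative amount; discard.
Cheapest feasible corner: $2.20.

$2.20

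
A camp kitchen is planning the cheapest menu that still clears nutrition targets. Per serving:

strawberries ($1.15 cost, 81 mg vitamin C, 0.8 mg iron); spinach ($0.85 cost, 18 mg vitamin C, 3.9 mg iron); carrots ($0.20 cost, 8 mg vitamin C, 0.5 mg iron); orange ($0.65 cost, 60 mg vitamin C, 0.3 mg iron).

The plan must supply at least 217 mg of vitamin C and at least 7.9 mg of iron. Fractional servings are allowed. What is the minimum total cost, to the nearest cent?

$3.52

Two binding constraints pin down two serving amounts, so the optimal mix uses at most two foods. The candidates are each food alone (scaled to the tighter of vitamin C/iron) and each pair with both constraints tight.
strawberries only: max(217/81, 7.9/0.8) = 9.875 servings → $11.36.
spinach only: max(217/18, 7.9/3.9) = 12.06 servings → $10.25.
carrots only: max(217/8, 7.9/0.5) = 27.12 servings → $5.42.
orange only: max(217/60, 7.9/0.3) = 26.33 servings → $17.12.
strawberries + spinach with both tight: 2.335 servings and 1.547 servings → $4.00.
strawberries + carrots with both tight: 1.328 servings and 13.67 servings → $4.26.
strawberries + orange: intersection lies outside the first quadrant.
spinach + carrots: intersection lies outside the first quadrant.
spinach + orange with both tight: 1.789 servings and 3.08 servings → $3.52.
carrots + orange with both tight: 14.82 servings and 1.641 servings → $4.03.
The minimum over all feasible corners is $3.52.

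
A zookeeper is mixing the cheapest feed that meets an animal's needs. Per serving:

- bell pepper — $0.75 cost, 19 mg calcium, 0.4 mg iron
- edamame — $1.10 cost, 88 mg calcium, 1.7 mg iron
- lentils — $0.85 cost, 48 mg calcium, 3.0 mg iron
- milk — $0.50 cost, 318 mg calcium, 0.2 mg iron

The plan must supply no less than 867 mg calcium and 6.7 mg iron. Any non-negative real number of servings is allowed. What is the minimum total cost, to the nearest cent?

bell pepper only: max(867/19, 6.7/0.4) = 45.63 servings → $34.22.
edamame only: max(867/88, 6.7/1.7) = 9.852 servings → $10.84.
lentils only: max(867/48, 6.7/3.0) = 18.06 servings → $15.35.
milk only: max(867/318, 6.7/0.2) = 33.5 servings → $16.75.
bell pepper + edamame with both targets exact would need a negative amount; discard.
bell pepper + lentils with both targets exact would need a negative amount; discard.
bell pepper + milk with both tight: 15.86 servings and 1.779 servings → $12.78.
edamame + lentils with both targets exact would need a negative amount; discard.
edamame + milk with both tight: 3.742 servings and 1.691 servings → $4.96.
lentils + milk with both tight: 2.072 servings and 2.414 servings → $2.97.
Cheapest feasible corner: $2.97.

$2.97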